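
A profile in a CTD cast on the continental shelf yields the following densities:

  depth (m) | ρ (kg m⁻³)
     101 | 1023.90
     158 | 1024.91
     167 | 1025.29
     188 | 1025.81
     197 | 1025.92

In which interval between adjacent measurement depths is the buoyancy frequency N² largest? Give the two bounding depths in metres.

158–167 m

Compute the density gradient over each adjacent pair:
  101–158 m: Δρ/Δz = 1.01/57 = 0.018 kg m⁻⁴
  158–167 m: Δρ/Δz = 0.38/9 = 0.042 kg m⁻⁴
  167–188 m: Δρ/Δz = 0.52/21 = 0.025 kg m⁻⁴
  188–197 m: Δρ/Δz = 0.11/9 = 0.012 kg m⁻⁴
The largest gradient is in the 158–167 m interval — the pycnocline.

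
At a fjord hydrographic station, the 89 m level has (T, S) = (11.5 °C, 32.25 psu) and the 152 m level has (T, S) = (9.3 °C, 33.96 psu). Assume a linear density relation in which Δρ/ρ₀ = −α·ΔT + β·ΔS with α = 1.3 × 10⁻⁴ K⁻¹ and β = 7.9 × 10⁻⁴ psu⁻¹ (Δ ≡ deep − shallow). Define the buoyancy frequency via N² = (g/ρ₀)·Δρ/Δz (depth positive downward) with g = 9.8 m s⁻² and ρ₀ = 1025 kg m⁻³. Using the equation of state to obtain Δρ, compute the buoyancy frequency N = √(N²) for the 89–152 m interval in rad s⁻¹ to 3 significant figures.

0.0160 rad s⁻¹

ΔT = -2.2 K, ΔS = +1.71 psu (deep − shallow).
Δρ/ρ₀ = −αΔT + βΔS = 2.86 × 10⁻⁴ + 1.3509 × 10⁻³ = 1.6369 × 10⁻³, so Δρ ≈ 1.678 kg m⁻³.
N² = (g/ρ₀)·Δρ/Δz = g·(Δρ/ρ₀)/Δz = 9.8 × 1.6369 × 10⁻³ / 63 = 2.5463 × 10⁻⁴ s⁻².
N = √(2.5463 × 10⁻⁴) = 0.015957 rad s⁻¹ ≈ 0.0160 rad s⁻¹.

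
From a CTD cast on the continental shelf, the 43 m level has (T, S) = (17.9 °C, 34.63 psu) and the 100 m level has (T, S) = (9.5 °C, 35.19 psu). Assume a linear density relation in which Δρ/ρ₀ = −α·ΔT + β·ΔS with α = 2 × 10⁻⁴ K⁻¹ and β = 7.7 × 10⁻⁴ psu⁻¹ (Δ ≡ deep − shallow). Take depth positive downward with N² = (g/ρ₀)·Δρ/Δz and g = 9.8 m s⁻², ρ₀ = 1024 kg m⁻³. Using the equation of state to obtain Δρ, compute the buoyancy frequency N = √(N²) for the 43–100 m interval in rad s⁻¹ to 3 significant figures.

ΔT = -8.4 K, ΔS = +0.56 psu (deep − shallow).
Δρ/ρ₀ = −αΔT + βΔS = 1.68 × 10⁻³ + 4.312 × 10⁻⁴ = 2.1112 × 10⁻³, so Δρ ≈ 2.162 kg m⁻³.
N² = (g/ρ₀)·Δρ/Δz = g·(Δρ/ρ₀)/Δz = 9.8 × 2.1112 × 10⁻³ / 57 = 3.6298 × 10⁻⁴ s⁻².
N = √(3.6298 × 10⁻⁴) = 0.019052 rad s⁻¹ ≈ 0.0191 rad s⁻¹.

0.0191 rad s⁻¹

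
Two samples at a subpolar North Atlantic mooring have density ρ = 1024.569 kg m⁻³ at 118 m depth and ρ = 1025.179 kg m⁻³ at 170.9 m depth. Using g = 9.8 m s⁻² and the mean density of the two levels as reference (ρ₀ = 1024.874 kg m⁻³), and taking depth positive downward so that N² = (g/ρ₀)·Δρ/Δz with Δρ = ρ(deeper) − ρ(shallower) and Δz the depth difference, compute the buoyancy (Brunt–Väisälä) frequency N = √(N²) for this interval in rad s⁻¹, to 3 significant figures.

0.0105 rad s⁻¹

Δρ = 1025.179 − 1024.569 = 0.610 kg m⁻³ over Δz = 170.9 − 118 = 52.9 m.
N² = (9.8/1024.874) × (0.610/52.9) = 1.1026 × 10⁻⁴ s⁻².
N = √(1.1026 × 10⁻⁴) = 0.010500 rad s⁻¹ ≈ 0.0105 rad s⁻¹.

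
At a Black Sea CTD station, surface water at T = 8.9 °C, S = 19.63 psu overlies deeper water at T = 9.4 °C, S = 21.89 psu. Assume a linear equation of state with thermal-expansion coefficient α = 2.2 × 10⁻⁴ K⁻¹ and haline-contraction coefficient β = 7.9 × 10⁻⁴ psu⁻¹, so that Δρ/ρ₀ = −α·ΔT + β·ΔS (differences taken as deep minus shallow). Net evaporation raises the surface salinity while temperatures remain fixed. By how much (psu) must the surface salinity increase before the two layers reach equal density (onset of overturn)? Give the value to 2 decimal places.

2.12 psu

Neutral buoyancy requires −α(T_deep − T_surf) + β(S_deep − S_surf′) = 0.
S_surf′ = S_deep − (α/β)·ΔT = 21.89 − (2.2 × 10⁻⁴/7.9 × 10⁻⁴)·(+0.5) = 21.7508 psu.
Increase required: 21.7508 − 19.63 = 2.1208 psu.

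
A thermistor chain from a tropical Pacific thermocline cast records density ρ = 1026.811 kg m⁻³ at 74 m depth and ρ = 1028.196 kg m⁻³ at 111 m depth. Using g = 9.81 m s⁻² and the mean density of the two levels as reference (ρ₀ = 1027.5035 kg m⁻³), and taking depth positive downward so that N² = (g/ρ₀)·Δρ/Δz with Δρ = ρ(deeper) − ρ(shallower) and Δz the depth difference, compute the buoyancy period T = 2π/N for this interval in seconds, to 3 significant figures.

Δρ = 1028.196 − 1026.811 = 1.385 kg m⁻³ over Δz = 111 − 74 = 37 m.
N² = (9.81/1027.5035) × (1.385/37) = 3.5738 × 10⁻⁴ s⁻².
N = √(3.5738 × 10⁻⁴) = 0.018904 rad s⁻¹, so T = 2π/N = 332.37 s ≈ 332 s.

332 s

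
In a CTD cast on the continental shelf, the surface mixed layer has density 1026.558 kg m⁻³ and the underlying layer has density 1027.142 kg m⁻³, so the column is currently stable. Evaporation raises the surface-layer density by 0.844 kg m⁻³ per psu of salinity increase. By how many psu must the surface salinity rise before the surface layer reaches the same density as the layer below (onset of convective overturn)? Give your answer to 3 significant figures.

0.692 psu

Density deficit of the surface layer: 1027.142 − 1026.558 = 0.584 kg m⁻³.
Required change = 0.584 / 0.844 = 0.692 psu.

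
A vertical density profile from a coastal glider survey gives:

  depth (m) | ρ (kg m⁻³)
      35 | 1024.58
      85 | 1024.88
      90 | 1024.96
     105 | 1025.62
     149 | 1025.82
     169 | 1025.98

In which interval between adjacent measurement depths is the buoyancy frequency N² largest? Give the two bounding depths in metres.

90–105 m

Compute the density gradient over each adjacent pair:
  35–85 m: Δρ/Δz = 0.30/50 = 6.0 × 10⁻³ kg m⁻⁴
  85–90 m: Δρ/Δz = 0.08/5 = 0.016 kg m⁻⁴
  90–105 m: Δρ/Δz = 0.66/15 = 0.044 kg m⁻⁴
  105–149 m: Δρ/Δz = 0.20/44 = 4.5 × 10⁻³ kg m⁻⁴
  149–169 m: Δρ/Δz = 0.16/20 = 8.0 × 10⁻³ kg m⁻⁴
The largest gradient is in the 90–105 m interval — the pycnocline.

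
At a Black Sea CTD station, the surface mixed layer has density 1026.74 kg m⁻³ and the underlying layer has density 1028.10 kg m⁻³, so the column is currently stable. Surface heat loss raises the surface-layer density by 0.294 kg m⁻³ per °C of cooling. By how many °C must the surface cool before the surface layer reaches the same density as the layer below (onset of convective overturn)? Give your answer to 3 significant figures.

Density deficit of the surface layer: 1028.10 − 1026.74 = 1.36 kg m⁻³.
Required change = 1.36 / 0.294 = 4.63 °C.

4.63 °C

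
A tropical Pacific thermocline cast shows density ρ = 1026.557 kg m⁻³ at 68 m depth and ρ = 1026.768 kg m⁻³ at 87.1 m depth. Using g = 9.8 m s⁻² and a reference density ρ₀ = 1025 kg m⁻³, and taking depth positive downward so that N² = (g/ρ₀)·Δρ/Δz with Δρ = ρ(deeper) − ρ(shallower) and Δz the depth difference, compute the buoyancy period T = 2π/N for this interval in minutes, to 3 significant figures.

10.2 min

Δρ = 1026.768 − 1026.557 = 0.211 kg m⁻³ over Δz = 87.1 − 68 = 19.1 m.
N² = (9.8/1025) × (0.211/19.1) = 1.0562 × 10⁻⁴ s⁻².
N = √(1.0562 × 10⁻⁴) = 0.010277 rad s⁻¹, so T = 2π/N = 611.38 s = 10.190 min ≈ 10.2 min.
N² > 0, so the interval is statically stable.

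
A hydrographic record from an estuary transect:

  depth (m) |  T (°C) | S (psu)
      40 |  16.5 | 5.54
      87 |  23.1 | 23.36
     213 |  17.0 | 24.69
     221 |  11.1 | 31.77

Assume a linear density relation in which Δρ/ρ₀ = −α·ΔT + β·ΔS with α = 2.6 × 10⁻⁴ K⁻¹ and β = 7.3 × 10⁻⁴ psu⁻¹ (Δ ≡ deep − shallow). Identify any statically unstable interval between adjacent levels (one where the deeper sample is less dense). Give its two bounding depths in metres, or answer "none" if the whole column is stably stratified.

Evaluate Δρ/ρ₀ = −αΔT + βΔS across each adjacent pair:
  40–87 m: −αΔT+βΔS = −(2.6 × 10⁻⁴)(+6.6)+(7.3 × 10⁻⁴)(+17.82) = 0.011 → stable
  87–213 m: −αΔT+βΔS = −(2.6 × 10⁻⁴)(-6.1)+(7.3 × 10⁻⁴)(+1.33) = 2.6 × 10⁻³ → stable
  213–221 m: −αΔT+βΔS = −(2.6 × 10⁻⁴)(-5.9)+(7.3 × 10⁻⁴)(+7.08) = 6.7 × 10⁻³ → stable
Every interval has Δρ > 0: the column is stably stratified throughout.

none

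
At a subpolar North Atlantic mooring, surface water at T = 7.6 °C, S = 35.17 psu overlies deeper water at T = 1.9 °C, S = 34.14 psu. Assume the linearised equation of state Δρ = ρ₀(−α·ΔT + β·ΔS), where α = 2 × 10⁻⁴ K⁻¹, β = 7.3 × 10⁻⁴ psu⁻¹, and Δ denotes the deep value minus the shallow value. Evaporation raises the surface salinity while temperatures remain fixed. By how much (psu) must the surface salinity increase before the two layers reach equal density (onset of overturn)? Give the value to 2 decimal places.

0.53 psu

Neutral buoyancy requires −α(T_deep − T_surf) + β(S_deep − S_surf′) = 0.
S_surf′ = S_deep − (α/β)·ΔT = 34.14 − (2 × 10⁻⁴/7.3 × 10⁻⁴)·(-5.7) = 35.7016 psu.
Increase required: 35.7016 − 35.17 = 0.5316 psu.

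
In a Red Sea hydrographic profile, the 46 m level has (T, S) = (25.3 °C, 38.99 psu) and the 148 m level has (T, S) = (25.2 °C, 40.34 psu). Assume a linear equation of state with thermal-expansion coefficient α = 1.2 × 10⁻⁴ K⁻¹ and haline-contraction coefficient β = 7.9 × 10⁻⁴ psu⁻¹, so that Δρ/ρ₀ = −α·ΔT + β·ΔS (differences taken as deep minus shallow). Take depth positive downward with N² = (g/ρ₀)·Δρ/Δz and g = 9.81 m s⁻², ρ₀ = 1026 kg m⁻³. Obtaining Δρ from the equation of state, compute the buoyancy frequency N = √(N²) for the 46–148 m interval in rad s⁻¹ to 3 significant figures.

ΔT = -0.1 K, ΔS = +1.35 psu (deep − shallow).
Δρ/ρ₀ = −αΔT + βΔS = 1.20 × 10⁻⁵ + 1.0665 × 10⁻³ = 1.0785 × 10⁻³, so Δρ ≈ 1.107 kg m⁻³.
N² = (g/ρ₀)·Δρ/Δz = g·(Δρ/ρ₀)/Δz = 9.81 × 1.0785 × 10⁻³ / 102 = 1.0373 × 10⁻⁴ s⁻².
N = √(1.0373 × 10⁻⁴) = 0.010185 rad s⁻¹ ≈ 0.0102 rad s⁻¹.

0.0102 rad s⁻¹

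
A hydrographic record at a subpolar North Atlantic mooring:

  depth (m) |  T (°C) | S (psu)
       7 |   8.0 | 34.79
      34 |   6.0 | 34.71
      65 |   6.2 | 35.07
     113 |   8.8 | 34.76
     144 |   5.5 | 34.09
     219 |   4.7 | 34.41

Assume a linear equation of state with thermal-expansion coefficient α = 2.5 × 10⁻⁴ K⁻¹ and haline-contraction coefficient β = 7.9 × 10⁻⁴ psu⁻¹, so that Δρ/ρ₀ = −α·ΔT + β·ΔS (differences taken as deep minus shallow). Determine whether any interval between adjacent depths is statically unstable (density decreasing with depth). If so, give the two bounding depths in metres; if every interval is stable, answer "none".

Evaluate Δρ/ρ₀ = −αΔT + βΔS across each adjacent pair:
  7–34 m: −αΔT+βΔS = −(2.5 × 10⁻⁴)(-2.0)+(7.9 × 10⁻⁴)(-0.08) = 4.4 × 10⁻⁴ → stable
  34–65 m: −αΔT+βΔS = −(2.5 × 10⁻⁴)(+0.2)+(7.9 × 10⁻⁴)(+0.36) = 2.3 × 10⁻⁴ → stable
  65–113 m: −αΔT+βΔS = −(2.5 × 10⁻⁴)(+2.6)+(7.9 × 10⁻⁴)(-0.31) = -8.9 × 10⁻⁴ → UNSTABLE
  113–144 m: −αΔT+βΔS = −(2.5 × 10⁻⁴)(-3.3)+(7.9 × 10⁻⁴)(-0.67) = 3.0 × 10⁻⁴ → stable
  144–219 m: −αΔT+βΔS = −(2.5 × 10⁻⁴)(-0.8)+(7.9 × 10⁻⁴)(+0.32) = 4.5 × 10⁻⁴ → stable
The 65–113 m interval has Δρ < 0: lighter water underlies denser water.

65–113 m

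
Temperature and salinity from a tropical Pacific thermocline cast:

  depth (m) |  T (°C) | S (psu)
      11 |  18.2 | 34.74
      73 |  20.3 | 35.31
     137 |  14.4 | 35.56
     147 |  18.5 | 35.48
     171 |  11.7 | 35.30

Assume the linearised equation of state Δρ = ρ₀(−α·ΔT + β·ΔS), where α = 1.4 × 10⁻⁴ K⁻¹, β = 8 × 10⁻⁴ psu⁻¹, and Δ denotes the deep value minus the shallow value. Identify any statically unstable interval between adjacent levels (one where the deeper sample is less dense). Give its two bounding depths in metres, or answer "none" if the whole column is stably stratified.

Evaluate Δρ/ρ₀ = −αΔT + βΔS across each adjacent pair:
  11–73 m: −αΔT+βΔS = −(1.4 × 10⁻⁴)(+2.1)+(8 × 10⁻⁴)(+0.57) = 1.6 × 10⁻⁴ → stable
  73–137 m: −αΔT+βΔS = −(1.4 × 10⁻⁴)(-5.9)+(8 × 10⁻⁴)(+0.25) = 1.0 × 10⁻³ → stable
  137–147 m: −αΔT+βΔS = −(1.4 × 10⁻⁴)(+4.1)+(8 × 10⁻⁴)(-0.08) = -6.4 × 10⁻⁴ → UNSTABLE
  147–171 m: −αΔT+βΔS = −(1.4 × 10⁻⁴)(-6.8)+(8 × 10⁻⁴)(-0.18) = 8.1 × 10⁻⁴ → stable
The 137–147 m interval has Δρ < 0: lighter water underlies denser water.

137–147 m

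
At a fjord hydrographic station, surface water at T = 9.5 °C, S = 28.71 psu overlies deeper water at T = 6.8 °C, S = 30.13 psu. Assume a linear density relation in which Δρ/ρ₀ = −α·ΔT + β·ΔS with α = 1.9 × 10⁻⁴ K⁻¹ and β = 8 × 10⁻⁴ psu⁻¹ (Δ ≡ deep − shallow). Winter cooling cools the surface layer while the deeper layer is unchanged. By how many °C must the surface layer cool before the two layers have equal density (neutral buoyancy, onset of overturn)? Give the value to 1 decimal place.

Neutral buoyancy requires Δρ = 0, i.e. −α(T_deep − T_surf′) + β(S_deep − S_surf) = 0.
T_surf′ = T_deep − (β/α)·ΔS = 6.8 − (8 × 10⁻⁴/1.9 × 10⁻⁴)·(+1.42) = 0.821 °C.
Cooling required: 9.5 − (0.821) = 8.679 °C.

8.7 °C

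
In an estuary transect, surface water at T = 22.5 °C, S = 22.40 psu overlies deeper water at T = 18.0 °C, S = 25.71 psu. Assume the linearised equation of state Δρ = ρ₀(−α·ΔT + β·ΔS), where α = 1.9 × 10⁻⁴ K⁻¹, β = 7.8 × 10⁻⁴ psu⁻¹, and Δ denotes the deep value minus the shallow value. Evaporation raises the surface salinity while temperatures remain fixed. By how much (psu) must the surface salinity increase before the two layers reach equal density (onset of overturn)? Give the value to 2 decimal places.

Neutral buoyancy requires −α(T_deep − T_surf) + β(S_deep − S_surf′) = 0.
S_surf′ = S_deep − (α/β)·ΔT = 25.71 − (1.9 × 10⁻⁴/7.8 × 10⁻⁴)·(-4.5) = 26.8062 psu.
Increase required: 26.8062 − 22.40 = 4.4062 psu.

4.41 psu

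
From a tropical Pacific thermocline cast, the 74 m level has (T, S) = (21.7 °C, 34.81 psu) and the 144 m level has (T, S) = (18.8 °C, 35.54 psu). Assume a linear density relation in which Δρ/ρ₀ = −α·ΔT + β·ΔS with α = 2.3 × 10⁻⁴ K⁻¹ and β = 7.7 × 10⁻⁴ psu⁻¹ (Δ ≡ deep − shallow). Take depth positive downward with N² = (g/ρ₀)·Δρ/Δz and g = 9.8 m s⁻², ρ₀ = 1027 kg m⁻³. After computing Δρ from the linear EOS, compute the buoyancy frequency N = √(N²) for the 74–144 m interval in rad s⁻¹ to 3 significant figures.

0.0131 rad s⁻¹

ΔT = -2.9 K, ΔS = +0.73 psu (deep − shallow).
Δρ/ρ₀ = −αΔT + βΔS = 6.67 × 10⁻⁴ + 5.621 × 10⁻⁴ = 1.2291 × 10⁻³, so Δρ ≈ 1.262 kg m⁻³.
N² = (g/ρ₀)·Δρ/Δz = g·(Δρ/ρ₀)/Δz = 9.8 × 1.2291 × 10⁻³ / 70 = 1.7207 × 10⁻⁴ s⁻².
N = √(1.7207 × 10⁻⁴) = 0.013118 rad s⁻¹ ≈ 0.0131 rad s⁻¹.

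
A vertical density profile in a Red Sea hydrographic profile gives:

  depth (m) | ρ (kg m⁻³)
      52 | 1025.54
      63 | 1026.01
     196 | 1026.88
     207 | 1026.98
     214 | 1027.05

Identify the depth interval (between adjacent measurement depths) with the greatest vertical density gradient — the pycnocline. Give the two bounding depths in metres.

52–63 m

Compute the density gradient over each adjacent pair:
  52–63 m: Δρ/Δz = 0.47/11 = 0.043 kg m⁻⁴
  63–196 m: Δρ/Δz = 0.87/133 = 6.5 × 10⁻³ kg m⁻⁴
  196–207 m: Δρ/Δz = 0.10/11 = 9.1 × 10⁻³ kg m⁻⁴
  207–214 m: Δρ/Δz = 0.07/7 = 0.010 kg m⁻⁴
The largest gradient is in the 52–63 m interval — the pycnocline.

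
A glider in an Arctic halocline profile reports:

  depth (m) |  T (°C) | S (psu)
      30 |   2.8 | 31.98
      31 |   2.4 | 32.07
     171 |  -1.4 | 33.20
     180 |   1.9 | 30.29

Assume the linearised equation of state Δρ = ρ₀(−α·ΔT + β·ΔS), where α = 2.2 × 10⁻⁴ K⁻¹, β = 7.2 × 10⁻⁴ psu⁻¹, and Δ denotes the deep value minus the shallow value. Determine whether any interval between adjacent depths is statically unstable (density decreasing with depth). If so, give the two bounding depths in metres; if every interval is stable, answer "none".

171–180 m

Evaluate Δρ/ρ₀ = −αΔT + βΔS across each adjacent pair:
  30–31 m: −αΔT+βΔS = −(2.2 × 10⁻⁴)(-0.4)+(7.2 × 10⁻⁴)(+0.09) = 1.5 × 10⁻⁴ → stable
  31–171 m: −αΔT+βΔS = −(2.2 × 10⁻⁴)(-3.8)+(7.2 × 10⁻⁴)(+1.13) = 1.6 × 10⁻³ → stable
  171–180 m: −αΔT+βΔS = −(2.2 × 10⁻⁴)(+3.3)+(7.2 × 10⁻⁴)(-2.91) = -2.8 × 10⁻³ → UNSTABLE
The 171–180 m interval has Δρ < 0: lighter water underlies denser water.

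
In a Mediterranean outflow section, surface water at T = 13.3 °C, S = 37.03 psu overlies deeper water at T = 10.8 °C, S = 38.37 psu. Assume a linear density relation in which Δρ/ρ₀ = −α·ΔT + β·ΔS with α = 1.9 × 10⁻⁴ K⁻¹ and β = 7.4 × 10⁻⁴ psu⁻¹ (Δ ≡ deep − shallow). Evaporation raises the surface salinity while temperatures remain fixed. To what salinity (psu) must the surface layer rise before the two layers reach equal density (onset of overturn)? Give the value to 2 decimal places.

39.01 psu

Neutral buoyancy requires −α(T_deep − T_surf) + β(S_deep − S_surf′) = 0.
S_surf′ = S_deep − (α/β)·ΔT = 38.37 − (1.9 × 10⁻⁴/7.4 × 10⁻⁴)·(-2.5) = 39.0119 psu.
Increase required: 39.0119 − 37.03 = 1.9819 psu.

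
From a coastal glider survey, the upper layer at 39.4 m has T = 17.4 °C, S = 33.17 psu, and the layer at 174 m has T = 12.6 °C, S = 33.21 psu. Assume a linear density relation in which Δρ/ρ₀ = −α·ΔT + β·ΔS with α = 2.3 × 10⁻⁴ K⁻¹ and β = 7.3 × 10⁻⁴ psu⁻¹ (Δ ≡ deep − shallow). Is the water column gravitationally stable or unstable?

ΔT = 12.6 − 17.4 = -4.8 K and ΔS = 33.21 − 33.17 = +0.04 psu (deep − shallow).
−αΔT = 1.104 × 10⁻³; βΔS = 2.92 × 10⁻⁵; sum Δρ/ρ₀ = 1.1332 × 10⁻³.
Δρ/ρ₀ > 0, so Δρ > 0: deeper water is denser → statically stable.

stable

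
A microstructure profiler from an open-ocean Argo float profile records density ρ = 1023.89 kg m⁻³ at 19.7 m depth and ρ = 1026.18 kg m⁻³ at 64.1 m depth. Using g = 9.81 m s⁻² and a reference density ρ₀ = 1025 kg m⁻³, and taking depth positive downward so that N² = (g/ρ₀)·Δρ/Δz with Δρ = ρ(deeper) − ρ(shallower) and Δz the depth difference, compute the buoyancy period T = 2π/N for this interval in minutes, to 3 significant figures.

4.71 min

Δρ = 1026.18 − 1023.89 = 2.29 kg m⁻³ over Δz = 64.1 − 19.7 = 44.4 m.
N² = (9.81/1025) × (2.29/44.4) = 4.9363 × 10⁻⁴ s⁻².
N = √(4.9363 × 10⁻⁴) = 0.022218 rad s⁻¹, so T = 2π/N = 282.80 s = 4.7133 min ≈ 4.71 min.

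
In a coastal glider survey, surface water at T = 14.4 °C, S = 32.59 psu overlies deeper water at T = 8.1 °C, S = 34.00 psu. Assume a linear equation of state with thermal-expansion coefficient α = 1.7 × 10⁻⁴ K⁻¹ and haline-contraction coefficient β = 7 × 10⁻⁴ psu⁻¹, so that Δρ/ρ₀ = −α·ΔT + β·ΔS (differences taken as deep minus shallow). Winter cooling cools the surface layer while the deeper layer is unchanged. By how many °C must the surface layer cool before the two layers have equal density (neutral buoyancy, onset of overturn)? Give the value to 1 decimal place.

Neutral buoyancy requires Δρ = 0, i.e. −α(T_deep − T_surf′) + β(S_deep − S_surf) = 0.
T_surf′ = T_deep − (β/α)·ΔS = 8.1 − (7 × 10⁻⁴/1.7 × 10⁻⁴)·(+1.41) = 2.294 °C.
Cooling required: 14.4 − (2.294) = 12.106 °C.

12.1 °C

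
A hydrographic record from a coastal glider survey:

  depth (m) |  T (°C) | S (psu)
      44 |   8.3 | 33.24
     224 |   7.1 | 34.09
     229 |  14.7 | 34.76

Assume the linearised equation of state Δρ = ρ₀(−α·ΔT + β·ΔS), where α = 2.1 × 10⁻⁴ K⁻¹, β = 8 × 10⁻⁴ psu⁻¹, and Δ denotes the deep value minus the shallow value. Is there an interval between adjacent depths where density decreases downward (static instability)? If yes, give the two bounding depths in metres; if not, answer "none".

224–229 m

Evaluate Δρ/ρ₀ = −αΔT + βΔS across each adjacent pair:
  44–224 m: −αΔT+βΔS = −(2.1 × 10⁻⁴)(-1.2)+(8 × 10⁻⁴)(+0.85) = 9.3 × 10⁻⁴ → stable
  224–229 m: −αΔT+βΔS = −(2.1 × 10⁻⁴)(+7.6)+(8 × 10⁻⁴)(+0.67) = -1.1 × 10⁻³ → UNSTABLE
The 224–229 m interval has Δρ < 0: lighter water underlies denser water.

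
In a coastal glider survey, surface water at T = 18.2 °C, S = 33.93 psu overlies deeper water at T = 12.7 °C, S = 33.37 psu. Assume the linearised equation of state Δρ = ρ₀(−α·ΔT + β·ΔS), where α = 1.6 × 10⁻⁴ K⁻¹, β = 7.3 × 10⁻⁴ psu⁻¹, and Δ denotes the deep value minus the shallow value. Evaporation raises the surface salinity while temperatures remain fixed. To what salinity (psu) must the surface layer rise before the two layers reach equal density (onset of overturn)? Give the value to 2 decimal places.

34.58 psu

Neutral buoyancy requires −α(T_deep − T_surf) + β(S_deep − S_surf′) = 0.
S_surf′ = S_deep − (α/β)·ΔT = 33.37 − (1.6 × 10⁻⁴/7.3 × 10⁻⁴)·(-5.5) = 34.5755 psu.
Increase required: 34.5755 − 33.93 = 0.6455 psu.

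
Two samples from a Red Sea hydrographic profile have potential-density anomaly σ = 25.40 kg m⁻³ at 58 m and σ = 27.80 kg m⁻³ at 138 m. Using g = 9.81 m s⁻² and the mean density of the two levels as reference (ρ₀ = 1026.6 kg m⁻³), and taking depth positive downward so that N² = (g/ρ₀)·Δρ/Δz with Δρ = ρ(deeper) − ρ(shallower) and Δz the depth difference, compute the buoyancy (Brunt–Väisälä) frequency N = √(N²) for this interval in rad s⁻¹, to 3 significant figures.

Δρ = 1027.80 − 1025.40 = 2.40 kg m⁻³ over Δz = 138 − 58 = 80 m.
N² = (9.81/1026.6) × (2.40/80) = 2.8667 × 10⁻⁴ s⁻².
N = √(2.8667 × 10⁻⁴) = 0.016931 rad s⁻¹ ≈ 0.0169 rad s⁻¹.

0.0169 rad s⁻¹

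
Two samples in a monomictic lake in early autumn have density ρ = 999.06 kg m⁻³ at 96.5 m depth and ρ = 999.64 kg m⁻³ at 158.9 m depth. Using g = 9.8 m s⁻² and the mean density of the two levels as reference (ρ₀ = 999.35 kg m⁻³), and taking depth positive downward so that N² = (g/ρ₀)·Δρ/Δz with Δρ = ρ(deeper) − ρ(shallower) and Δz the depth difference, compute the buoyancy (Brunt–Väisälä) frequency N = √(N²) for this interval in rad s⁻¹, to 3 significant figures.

Δρ = 999.64 − 999.06 = 0.58 kg m⁻³ over Δz = 158.9 − 96.5 = 62.4 m.
N² = (9.8/999.35) × (0.58/62.4) = 9.1149 × 10⁻⁵ s⁻².
N = √(9.1149 × 10⁻⁵) = 9.5472 × 10⁻³ rad s⁻¹ ≈ 9.55 × 10⁻³ rad s⁻¹.
A positive N² confirms static stability across the interval.

9.55 × 10⁻³ rad s⁻¹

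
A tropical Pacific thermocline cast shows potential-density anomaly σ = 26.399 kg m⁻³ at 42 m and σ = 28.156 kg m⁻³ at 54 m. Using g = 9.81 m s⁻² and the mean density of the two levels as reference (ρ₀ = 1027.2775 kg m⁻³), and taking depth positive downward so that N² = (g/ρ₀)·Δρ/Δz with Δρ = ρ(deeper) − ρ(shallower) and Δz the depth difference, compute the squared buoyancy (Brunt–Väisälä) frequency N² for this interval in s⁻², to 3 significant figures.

Δρ = 1028.156 − 1026.399 = 1.757 kg m⁻³ over Δz = 54 − 42 = 12 m.
N² = (9.81/1027.2775) × (1.757/12) = 1.3982 × 10⁻³ s⁻² ≈ 1.40 × 10⁻³ s⁻².

1.40 × 10⁻³ s⁻²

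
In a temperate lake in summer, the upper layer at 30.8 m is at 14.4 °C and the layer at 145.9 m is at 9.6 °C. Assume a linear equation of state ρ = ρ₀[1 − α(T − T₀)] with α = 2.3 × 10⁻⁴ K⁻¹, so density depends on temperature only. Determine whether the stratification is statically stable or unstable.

stable

ΔT = 9.6 − 14.4 = -4.8 K, so Δρ/ρ₀ = −αΔT = 1.104 × 10⁻³.
Δρ/ρ₀ > 0, so Δρ > 0: deeper water is denser → statically stable.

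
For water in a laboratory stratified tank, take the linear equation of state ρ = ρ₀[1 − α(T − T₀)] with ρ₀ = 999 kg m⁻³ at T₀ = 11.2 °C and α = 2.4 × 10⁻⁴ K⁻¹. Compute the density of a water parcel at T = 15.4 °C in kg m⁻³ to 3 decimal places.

T − T₀ = +4.2 K.
Bracket = 1 − α·(+4.2) = 1 + (-1.008 × 10⁻³) = 0.9989920.
ρ = 999 × 0.9989920 = 997.993 kg m⁻³.

997.993 kg m⁻³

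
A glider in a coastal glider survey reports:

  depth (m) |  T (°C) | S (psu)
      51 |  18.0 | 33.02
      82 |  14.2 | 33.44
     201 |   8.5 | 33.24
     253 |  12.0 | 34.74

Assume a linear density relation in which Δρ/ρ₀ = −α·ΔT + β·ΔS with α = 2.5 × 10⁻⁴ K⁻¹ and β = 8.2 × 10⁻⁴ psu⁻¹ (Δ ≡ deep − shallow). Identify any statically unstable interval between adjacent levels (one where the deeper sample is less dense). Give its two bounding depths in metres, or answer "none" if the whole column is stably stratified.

none

Evaluate Δρ/ρ₀ = −αΔT + βΔS across each adjacent pair:
  51–82 m: −αΔT+βΔS = −(2.5 × 10⁻⁴)(-3.8)+(8.2 × 10⁻⁴)(+0.42) = 1.3 × 10⁻³ → stable
  82–201 m: −αΔT+βΔS = −(2.5 × 10⁻⁴)(-5.7)+(8.2 × 10⁻⁴)(-0.20) = 1.3 × 10⁻³ → stable
  201–253 m: −αΔT+βΔS = −(2.5 × 10⁻⁴)(+3.5)+(8.2 × 10⁻⁴)(+1.50) = 3.5 × 10⁻⁴ → stable
Every interval has Δρ > 0: the column is stably stratified throughout.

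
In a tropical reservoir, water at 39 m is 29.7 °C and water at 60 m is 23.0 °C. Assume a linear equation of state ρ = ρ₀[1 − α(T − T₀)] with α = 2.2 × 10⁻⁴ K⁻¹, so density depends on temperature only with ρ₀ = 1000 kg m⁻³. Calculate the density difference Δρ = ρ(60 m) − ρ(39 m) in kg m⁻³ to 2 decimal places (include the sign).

+1.47 kg m⁻³

ΔT = -6.7 K, Δρ/ρ₀ = −αΔT = 1.474 × 10⁻³.
Δρ = 1000 × (1.474 × 10⁻³) = +1.47 kg m⁻³.
Positive Δρ: denser below, stable.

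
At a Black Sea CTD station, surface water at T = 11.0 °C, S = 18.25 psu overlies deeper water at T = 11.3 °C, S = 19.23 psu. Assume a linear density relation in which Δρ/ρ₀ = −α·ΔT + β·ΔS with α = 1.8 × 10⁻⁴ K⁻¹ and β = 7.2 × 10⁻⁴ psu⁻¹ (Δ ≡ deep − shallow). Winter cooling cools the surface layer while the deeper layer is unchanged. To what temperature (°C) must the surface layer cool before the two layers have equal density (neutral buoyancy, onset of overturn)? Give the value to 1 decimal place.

7.4 °C

Neutral buoyancy requires Δρ = 0, i.e. −α(T_deep − T_surf′) + β(S_deep − S_surf) = 0.
T_surf′ = T_deep − (β/α)·ΔS = 11.3 − (7.2 × 10⁻⁴/1.8 × 10⁻⁴)·(+0.98) = 7.380 °C.
Cooling required: 11.0 − (7.380) = 3.620 °C.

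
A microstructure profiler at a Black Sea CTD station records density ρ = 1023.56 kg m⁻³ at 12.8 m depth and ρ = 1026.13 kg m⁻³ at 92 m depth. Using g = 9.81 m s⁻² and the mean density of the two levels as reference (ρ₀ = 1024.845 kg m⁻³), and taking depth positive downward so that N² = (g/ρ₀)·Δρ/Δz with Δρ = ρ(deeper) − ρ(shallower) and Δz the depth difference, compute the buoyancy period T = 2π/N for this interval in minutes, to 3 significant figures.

5.94 min

Δρ = 1026.13 − 1023.56 = 2.57 kg m⁻³ over Δz = 92 − 12.8 = 79.2 m.
N² = (9.81/1024.845) × (2.57/79.2) = 3.1061 × 10⁻⁴ s⁻².
N = √(3.1061 × 10⁻⁴) = 0.017624 rad s⁻¹, so T = 2π/N = 356.51 s = 5.9418 min ≈ 5.94 min.
Since Δρ > 0 the layer is stably stratified.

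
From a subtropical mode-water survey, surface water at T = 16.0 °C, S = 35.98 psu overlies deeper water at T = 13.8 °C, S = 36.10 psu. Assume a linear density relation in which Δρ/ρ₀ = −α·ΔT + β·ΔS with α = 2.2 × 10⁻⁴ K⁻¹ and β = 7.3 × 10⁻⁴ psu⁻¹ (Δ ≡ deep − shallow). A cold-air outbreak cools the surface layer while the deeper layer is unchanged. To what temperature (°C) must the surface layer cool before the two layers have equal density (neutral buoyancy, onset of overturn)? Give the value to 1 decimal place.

Neutral buoyancy requires Δρ = 0, i.e. −α(T_deep − T_surf′) + β(S_deep − S_surf) = 0.
T_surf′ = T_deep − (β/α)·ΔS = 13.8 − (7.3 × 10⁻⁴/2.2 × 10⁻⁴)·(+0.12) = 13.402 °C.
Cooling required: 16.0 − (13.402) = 2.598 °C.

13.4 °C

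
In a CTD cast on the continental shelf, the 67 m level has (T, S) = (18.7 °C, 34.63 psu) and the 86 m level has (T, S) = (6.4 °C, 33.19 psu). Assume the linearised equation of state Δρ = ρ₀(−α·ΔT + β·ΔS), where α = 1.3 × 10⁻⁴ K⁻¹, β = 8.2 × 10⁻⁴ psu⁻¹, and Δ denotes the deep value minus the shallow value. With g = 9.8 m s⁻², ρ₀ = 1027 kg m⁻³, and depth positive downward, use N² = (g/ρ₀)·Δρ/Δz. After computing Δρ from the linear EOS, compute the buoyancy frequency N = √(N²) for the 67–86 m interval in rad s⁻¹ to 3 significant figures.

0.0147 rad s⁻¹

ΔT = -12.3 K, ΔS = -1.44 psu (deep − shallow).
Δρ/ρ₀ = −αΔT + βΔS = 1.599 × 10⁻³ − 1.1808 × 10⁻³ = 4.182 × 10⁻⁴, so Δρ ≈ 0.4295 kg m⁻³.
N² = (g/ρ₀)·Δρ/Δz = g·(Δρ/ρ₀)/Δz = 9.8 × 4.182 × 10⁻⁴ / 19 = 2.1570 × 10⁻⁴ s⁻².
N = √(2.1570 × 10⁻⁴) = 0.014687 rad s⁻¹ ≈ 0.0147 rad s⁻¹.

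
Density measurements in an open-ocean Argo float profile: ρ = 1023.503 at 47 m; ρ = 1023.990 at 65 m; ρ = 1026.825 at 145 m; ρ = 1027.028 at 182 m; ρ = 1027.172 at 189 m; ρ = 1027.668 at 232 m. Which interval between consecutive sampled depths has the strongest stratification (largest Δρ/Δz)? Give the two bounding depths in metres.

65–145 m

Compute the density gradient over each adjacent pair:
  47–65 m: Δρ/Δz = 0.487/18 = 0.027 kg m⁻⁴
  65–145 m: Δρ/Δz = 2.835/80 = 0.035 kg m⁻⁴
  145–182 m: Δρ/Δz = 0.203/37 = 5.5 × 10⁻³ kg m⁻⁴
  182–189 m: Δρ/Δz = 0.144/7 = 0.021 kg m⁻⁴
  189–232 m: Δρ/Δz = 0.496/43 = 0.012 kg m⁻⁴
The largest gradient is in the 65–145 m interval — the pycnocline.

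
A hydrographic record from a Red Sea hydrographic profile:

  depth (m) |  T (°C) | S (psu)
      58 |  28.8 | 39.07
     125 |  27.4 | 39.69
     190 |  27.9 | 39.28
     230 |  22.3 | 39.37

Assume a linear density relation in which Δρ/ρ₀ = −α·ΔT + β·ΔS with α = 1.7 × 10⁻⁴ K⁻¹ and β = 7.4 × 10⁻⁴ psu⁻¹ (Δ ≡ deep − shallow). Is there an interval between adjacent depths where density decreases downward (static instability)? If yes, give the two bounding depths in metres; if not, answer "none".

125–190 m

Evaluate Δρ/ρ₀ = −αΔT + βΔS across each adjacent pair:
  58–125 m: −αΔT+βΔS = −(1.7 × 10⁻⁴)(-1.4)+(7.4 × 10⁻⁴)(+0.62) = 7.0 × 10⁻⁴ → stable
  125–190 m: −αΔT+βΔS = −(1.7 × 10⁻⁴)(+0.5)+(7.4 × 10⁻⁴)(-0.41) = -3.9 × 10⁻⁴ → UNSTABLE
  190–230 m: −αΔT+βΔS = −(1.7 × 10⁻⁴)(-5.6)+(7.4 × 10⁻⁴)(+0.09) = 1.0 × 10⁻³ → stable
The 125–190 m interval has Δρ < 0: lighter water underlies denser water.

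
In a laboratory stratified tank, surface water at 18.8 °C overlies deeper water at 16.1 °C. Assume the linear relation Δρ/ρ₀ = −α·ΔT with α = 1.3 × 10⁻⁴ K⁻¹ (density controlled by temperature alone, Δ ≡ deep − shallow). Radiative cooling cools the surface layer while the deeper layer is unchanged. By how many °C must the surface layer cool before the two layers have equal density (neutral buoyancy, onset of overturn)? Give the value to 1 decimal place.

With temperature the only control, equal density requires T_surf′ = T_deep.
T_surf′ = 16.1 °C.
Cooling required: 18.8 − 16.1 = 2.7 °C.

2.7 °C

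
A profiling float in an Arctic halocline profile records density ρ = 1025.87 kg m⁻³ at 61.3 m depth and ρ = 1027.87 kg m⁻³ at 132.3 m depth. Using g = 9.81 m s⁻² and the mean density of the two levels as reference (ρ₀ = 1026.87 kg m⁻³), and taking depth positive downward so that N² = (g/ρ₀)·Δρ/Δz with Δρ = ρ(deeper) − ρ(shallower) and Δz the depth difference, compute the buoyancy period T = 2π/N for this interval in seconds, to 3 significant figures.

383 s

Δρ = 1027.87 − 1025.87 = 2.00 kg m⁻³ over Δz = 132.3 − 61.3 = 71 m.
N² = (9.81/1026.87) × (2.00/71) = 2.6911 × 10⁻⁴ s⁻².
N = √(2.6911 × 10⁻⁴) = 0.016405 rad s⁻¹, so T = 2π/N = 383.00 s ≈ 383 s.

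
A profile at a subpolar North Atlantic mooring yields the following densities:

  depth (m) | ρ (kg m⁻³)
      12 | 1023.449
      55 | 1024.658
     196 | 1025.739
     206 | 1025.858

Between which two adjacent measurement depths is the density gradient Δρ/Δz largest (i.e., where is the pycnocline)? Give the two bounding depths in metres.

12–55 m

Compute the density gradient over each adjacent pair:
  12–55 m: Δρ/Δz = 1.209/43 = 0.028 kg m⁻⁴
  55–196 m: Δρ/Δz = 1.081/141 = 7.7 × 10⁻³ kg m⁻⁴
  196–206 m: Δρ/Δz = 0.119/10 = 0.012 kg m⁻⁴
The largest gradient is in the 12–55 m interval — the pycnocline.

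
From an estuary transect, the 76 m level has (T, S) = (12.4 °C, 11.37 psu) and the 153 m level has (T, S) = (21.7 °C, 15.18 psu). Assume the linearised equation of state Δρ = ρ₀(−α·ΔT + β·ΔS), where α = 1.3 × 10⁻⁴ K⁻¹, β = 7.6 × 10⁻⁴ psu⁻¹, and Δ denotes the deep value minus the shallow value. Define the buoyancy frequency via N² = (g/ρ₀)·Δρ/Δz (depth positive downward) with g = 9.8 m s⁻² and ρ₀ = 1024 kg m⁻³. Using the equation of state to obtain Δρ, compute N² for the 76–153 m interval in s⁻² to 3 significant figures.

ΔT = +9.3 K, ΔS = +3.81 psu (deep − shallow).
Δρ/ρ₀ = −αΔT + βΔS = -1.209 × 10⁻³ + 2.8956 × 10⁻³ = 1.6866 × 10⁻³, so Δρ ≈ 1.727 kg m⁻³.
N² = (g/ρ₀)·Δρ/Δz = g·(Δρ/ρ₀)/Δz = 9.8 × 1.6866 × 10⁻³ / 77 = 2.1466 × 10⁻⁴ s⁻² ≈ 2.15 × 10⁻⁴ s⁻².

2.15 × 10⁻⁴ s⁻²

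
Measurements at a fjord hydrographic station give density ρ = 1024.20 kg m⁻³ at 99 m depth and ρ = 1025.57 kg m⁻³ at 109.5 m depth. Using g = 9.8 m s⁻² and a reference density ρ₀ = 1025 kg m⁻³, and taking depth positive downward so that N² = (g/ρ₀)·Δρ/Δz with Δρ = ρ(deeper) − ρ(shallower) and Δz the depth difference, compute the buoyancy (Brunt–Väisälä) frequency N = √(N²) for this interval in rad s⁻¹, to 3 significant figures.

Δρ = 1025.57 − 1024.20 = 1.37 kg m⁻³ over Δz = 109.5 − 99 = 10.5 m.
N² = (9.8/1025) × (1.37/10.5) = 1.2475 × 10⁻³ s⁻².
N = √(1.2475 × 10⁻³) = 0.035320 rad s⁻¹ ≈ 0.0353 rad s⁻¹.

0.0353 rad s⁻¹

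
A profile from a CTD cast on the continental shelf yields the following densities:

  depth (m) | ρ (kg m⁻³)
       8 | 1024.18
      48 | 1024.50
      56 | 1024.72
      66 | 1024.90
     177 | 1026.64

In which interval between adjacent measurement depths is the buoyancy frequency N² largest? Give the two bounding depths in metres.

48–56 m

Compute the density gradient over each adjacent pair:
  8–48 m: Δρ/Δz = 0.32/40 = 8.0 × 10⁻³ kg m⁻⁴
  48–56 m: Δρ/Δz = 0.22/8 = 0.028 kg m⁻⁴
  56–66 m: Δρ/Δz = 0.18/10 = 0.018 kg m⁻⁴
  66–177 m: Δρ/Δz = 1.74/111 = 0.016 kg m⁻⁴
The largest gradient is in the 48–56 m interval — the pycnocline.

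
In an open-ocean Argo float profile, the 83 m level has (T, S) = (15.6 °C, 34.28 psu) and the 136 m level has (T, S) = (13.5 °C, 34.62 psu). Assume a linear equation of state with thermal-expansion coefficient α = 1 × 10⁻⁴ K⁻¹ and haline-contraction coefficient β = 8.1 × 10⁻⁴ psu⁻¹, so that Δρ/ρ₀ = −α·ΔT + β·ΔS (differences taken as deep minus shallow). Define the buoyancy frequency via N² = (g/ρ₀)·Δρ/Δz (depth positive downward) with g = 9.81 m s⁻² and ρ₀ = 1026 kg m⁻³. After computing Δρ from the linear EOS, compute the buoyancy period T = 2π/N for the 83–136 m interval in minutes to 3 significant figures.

ΔT = -2.1 K, ΔS = +0.34 psu (deep − shallow).
Δρ/ρ₀ = −αΔT + βΔS = 2.10 × 10⁻⁴ + 2.754 × 10⁻⁴ = 4.854 × 10⁻⁴, so Δρ ≈ 0.4980 kg m⁻³.
N² = (g/ρ₀)·Δρ/Δz = g·(Δρ/ρ₀)/Δz = 9.81 × 4.854 × 10⁻⁴ / 53 = 8.9845 × 10⁻⁵ s⁻².
N = √(8.9845 × 10⁻⁵) = 9.4787 × 10⁻³ rad s⁻¹ → T = 2π/N = 662.87 s = 11.048 min ≈ 11.0 min.

11.0 min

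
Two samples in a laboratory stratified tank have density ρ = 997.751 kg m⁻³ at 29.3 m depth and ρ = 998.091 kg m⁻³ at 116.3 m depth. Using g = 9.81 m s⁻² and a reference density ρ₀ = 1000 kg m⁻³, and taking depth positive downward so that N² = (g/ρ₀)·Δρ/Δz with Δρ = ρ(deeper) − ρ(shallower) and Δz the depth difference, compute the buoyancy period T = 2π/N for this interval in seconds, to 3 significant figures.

1.01 × 10³ s

Δρ = 998.091 − 997.751 = 0.340 kg m⁻³ over Δz = 116.3 − 29.3 = 87 m.
N² = (9.81/1000) × (0.340/87) = 3.8338 × 10⁻⁵ s⁻².
N = √(3.8338 × 10⁻⁵) = 6.1918 × 10⁻³ rad s⁻¹, so T = 2π/N = 1.0148 × 10³ s ≈ 1.01 × 10³ s.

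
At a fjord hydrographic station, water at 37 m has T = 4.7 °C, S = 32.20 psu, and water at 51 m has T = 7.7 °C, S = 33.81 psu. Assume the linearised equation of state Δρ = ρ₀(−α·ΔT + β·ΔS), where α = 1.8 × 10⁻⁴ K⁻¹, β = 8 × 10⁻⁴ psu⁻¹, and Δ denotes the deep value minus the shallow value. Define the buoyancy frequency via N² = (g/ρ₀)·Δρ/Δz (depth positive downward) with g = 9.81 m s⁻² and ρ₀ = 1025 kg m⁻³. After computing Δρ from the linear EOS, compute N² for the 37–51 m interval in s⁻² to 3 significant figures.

5.24 × 10⁻⁴ s⁻²

ΔT = +3.0 K, ΔS = +1.61 psu (deep − shallow).
Δρ/ρ₀ = −αΔT + βΔS = -5.40 × 10⁻⁴ + 1.288 × 10⁻³ = 7.48 × 10⁻⁴, so Δρ ≈ 0.7667 kg m⁻³.
N² = (g/ρ₀)·Δρ/Δz = g·(Δρ/ρ₀)/Δz = 9.81 × 7.48 × 10⁻⁴ / 14 = 5.2413 × 10⁻⁴ s⁻² ≈ 5.24 × 10⁻⁴ s⁻².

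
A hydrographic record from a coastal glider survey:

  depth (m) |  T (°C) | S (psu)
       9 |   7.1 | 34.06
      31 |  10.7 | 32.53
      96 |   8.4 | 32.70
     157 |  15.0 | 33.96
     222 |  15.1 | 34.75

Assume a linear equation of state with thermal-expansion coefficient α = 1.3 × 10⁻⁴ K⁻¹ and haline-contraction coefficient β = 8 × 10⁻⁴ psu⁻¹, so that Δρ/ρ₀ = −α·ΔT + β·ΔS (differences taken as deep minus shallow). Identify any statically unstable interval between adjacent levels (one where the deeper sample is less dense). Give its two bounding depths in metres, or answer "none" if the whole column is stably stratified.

Evaluate Δρ/ρ₀ = −αΔT + βΔS across each adjacent pair:
  9–31 m: −αΔT+βΔS = −(1.3 × 10⁻⁴)(+3.6)+(8 × 10⁻⁴)(-1.53) = -1.7 × 10⁻³ → UNSTABLE
  31–96 m: −αΔT+βΔS = −(1.3 × 10⁻⁴)(-2.3)+(8 × 10⁻⁴)(+0.17) = 4.3 × 10⁻⁴ → stable
  96–157 m: −αΔT+βΔS = −(1.3 × 10⁻⁴)(+6.6)+(8 × 10⁻⁴)(+1.26) = 1.5 × 10⁻⁴ → stable
  157–222 m: −αΔT+βΔS = −(1.3 × 10⁻⁴)(+0.1)+(8 × 10⁻⁴)(+0.79) = 6.2 × 10⁻⁴ → stable
The 9–31 m interval has Δρ < 0: lighter water underlies denser water.

9–31 m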